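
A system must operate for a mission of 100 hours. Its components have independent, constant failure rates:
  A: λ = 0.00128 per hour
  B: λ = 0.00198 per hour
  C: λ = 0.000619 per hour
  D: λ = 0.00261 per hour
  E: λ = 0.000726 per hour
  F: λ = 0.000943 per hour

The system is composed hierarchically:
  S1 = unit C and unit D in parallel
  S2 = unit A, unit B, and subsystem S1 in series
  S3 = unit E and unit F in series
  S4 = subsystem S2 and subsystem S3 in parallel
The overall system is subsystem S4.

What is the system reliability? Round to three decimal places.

0.956

R(A) = exp(−0.00128 × 100) = 0.87985
R(B) = exp(−0.00198 × 100) = 0.82037
R(C) = exp(−0.000619 × 100) = 0.93998
R(D) = exp(−0.00261 × 100) = 0.77028
R(E) = exp(−0.000726 × 100) = 0.92997
R(F) = exp(−0.000943 × 100) = 0.91001
Parallel (C and D): 1 − (1 − 0.93998)(1 − 0.77028) = 0.98621
Series (A, B, and [0.98621]): 0.87985 × 0.82037 × 0.98621 = 0.71185
Series (E and F): 0.92997 × 0.91001 = 0.84628
Parallel ([0.71185] and [0.84628]): 1 − (1 − 0.71185)(1 − 0.84628) = 0.956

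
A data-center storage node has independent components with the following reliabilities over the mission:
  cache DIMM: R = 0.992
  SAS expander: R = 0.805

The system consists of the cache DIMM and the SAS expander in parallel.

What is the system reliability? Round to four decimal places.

0.9984

Parallel (cache DIMM and SAS expander): 1 − (1 − 0.992000)(1 − 0.805000) = 0.9984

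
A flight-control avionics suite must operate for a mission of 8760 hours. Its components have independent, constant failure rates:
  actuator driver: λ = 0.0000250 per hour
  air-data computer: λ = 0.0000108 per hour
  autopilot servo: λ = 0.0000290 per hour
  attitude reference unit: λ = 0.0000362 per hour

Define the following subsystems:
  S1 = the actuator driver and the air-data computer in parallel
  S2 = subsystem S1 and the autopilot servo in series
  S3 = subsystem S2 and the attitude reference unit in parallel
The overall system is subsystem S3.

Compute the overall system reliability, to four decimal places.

R(actuator driver) = exp(−0.0000250 × 8760) = 0.803322
R(air-data computer) = exp(−0.0000108 × 8760) = 0.909729
R(autopilot servo) = exp(−0.0000290 × 8760) = 0.775661
R(attitude reference unit) = exp(−0.0000362 × 8760) = 0.728249
Parallel (actuator driver and air-data computer): 1 − (1 − 0.803322)(1 − 0.909729) = 0.982246
Series ([0.982246] and autopilot servo): 0.982246 × 0.775661 = 0.761890
Parallel ([0.761890] and attitude reference unit): 1 − (1 − 0.761890)(1 − 0.728249) = 0.9353

0.9353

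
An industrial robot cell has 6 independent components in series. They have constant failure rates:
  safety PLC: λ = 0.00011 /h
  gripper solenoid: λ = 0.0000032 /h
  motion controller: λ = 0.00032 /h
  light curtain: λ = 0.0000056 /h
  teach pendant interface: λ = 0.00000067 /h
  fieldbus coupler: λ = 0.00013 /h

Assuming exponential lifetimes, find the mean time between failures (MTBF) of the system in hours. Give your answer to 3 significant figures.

Series of exponential components: λ_sys = Σ λ_i
λ_sys = 0.00011 + 0.0000032 + 0.00032 + 0.0000056 + 0.00000067 + 0.00013 = 5.6947e-04 /h
MTBF = 1 / λ_sys = 1760 h

1760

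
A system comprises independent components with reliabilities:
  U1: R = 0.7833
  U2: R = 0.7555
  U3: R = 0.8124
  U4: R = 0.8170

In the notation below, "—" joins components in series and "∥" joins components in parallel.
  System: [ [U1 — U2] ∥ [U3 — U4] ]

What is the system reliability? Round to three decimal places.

0.863

Series (U1 and U2): 0.78330 × 0.75550 = 0.59178
Series (U3 and U4): 0.81240 × 0.81700 = 0.66373
Parallel ([0.59178] and [0.66373]): 1 − (1 − 0.59178)(1 − 0.66373) = 0.863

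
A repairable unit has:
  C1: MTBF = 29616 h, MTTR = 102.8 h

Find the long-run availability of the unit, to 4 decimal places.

A(C1) = MTBF/(MTBF+MTTR) = 29616/(29616+102.8) = 0.9965

0.9965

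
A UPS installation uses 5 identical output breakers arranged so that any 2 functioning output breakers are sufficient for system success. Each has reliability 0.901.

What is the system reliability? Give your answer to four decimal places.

R = Σ_{i=2}^{5} C(5,i) p^i (1−p)^{5−i} with p = 0.901
C(5,2)·0.901^2·0.099^3 = 0.007877
C(5,3)·0.901^3·0.099^2 = 0.071688
C(5,4)·0.901^4·0.099^1 = 0.326215
C(5,5)·0.901^5·0.099^0 = 0.593778
Sum = 0.9996

0.9996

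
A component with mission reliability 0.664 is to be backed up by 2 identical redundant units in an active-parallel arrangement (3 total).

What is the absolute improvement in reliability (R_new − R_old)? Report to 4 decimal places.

R_before = 0.664
R_after = 1 − (1 − 0.664)^3 = 0.9621
ΔR = 0.9621 − 0.664 = 0.2981

0.2981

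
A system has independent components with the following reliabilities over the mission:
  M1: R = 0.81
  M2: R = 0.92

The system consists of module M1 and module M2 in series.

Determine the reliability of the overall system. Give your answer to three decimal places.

0.745

Series (M1 and M2): 0.81000 × 0.92000 = 0.745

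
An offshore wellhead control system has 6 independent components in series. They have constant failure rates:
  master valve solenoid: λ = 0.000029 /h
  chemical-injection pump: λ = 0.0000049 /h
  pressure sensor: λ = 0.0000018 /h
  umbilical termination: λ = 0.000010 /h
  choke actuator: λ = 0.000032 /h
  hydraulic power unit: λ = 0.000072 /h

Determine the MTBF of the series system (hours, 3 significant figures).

Series of exponential components: λ_sys = Σ λ_i
λ_sys = 0.000029 + 0.0000049 + 0.0000018 + 0.000010 + 0.000032 + 0.000072 = 1.4970e-04 /h
MTBF = 1 / λ_sys = 6680 h

6680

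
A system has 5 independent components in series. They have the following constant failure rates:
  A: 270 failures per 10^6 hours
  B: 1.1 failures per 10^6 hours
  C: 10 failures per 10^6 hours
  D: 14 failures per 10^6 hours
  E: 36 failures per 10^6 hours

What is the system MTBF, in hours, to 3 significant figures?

Series of exponential components: λ_sys = Σ λ_i
λ_sys = 0.00027 + 0.0000011 + 0.000010 + 0.000014 + 0.000036 = 3.3110e-04 /h
MTBF = 1 / λ_sys = 3020 h

3020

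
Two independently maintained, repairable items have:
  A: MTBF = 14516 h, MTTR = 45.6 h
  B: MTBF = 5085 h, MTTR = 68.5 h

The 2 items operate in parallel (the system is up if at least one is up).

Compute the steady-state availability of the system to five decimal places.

A(A) = MTBF/(MTBF+MTTR) = 14516/(14516+45.6) = 0.996868
A(B) = MTBF/(MTBF+MTTR) = 5085/(5085+68.5) = 0.986708
Parallel availability: 1 − (1 − 0.996868)(1 − 0.986708) = 0.99996

0.99996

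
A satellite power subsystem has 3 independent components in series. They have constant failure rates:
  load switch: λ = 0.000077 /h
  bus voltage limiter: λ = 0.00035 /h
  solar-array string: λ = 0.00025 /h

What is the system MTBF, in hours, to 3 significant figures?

Series of exponential components: λ_sys = Σ λ_i
λ_sys = 0.000077 + 0.00035 + 0.00025 = 6.7700e-04 /h
MTBF = 1 / λ_sys = 1480 h

1480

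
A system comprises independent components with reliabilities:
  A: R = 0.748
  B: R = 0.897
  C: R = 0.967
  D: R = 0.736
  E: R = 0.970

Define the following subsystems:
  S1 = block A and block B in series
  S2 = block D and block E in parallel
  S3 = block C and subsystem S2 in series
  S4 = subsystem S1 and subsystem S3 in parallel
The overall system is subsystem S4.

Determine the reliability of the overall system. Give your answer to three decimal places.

Series (A and B): 0.74800 × 0.89700 = 0.67096
Parallel (D and E): 1 − (1 − 0.73600)(1 − 0.97000) = 0.99208
Series (C and [0.99208]): 0.96700 × 0.99208 = 0.95934
Parallel ([0.67096] and [0.95934]): 1 − (1 − 0.67096)(1 − 0.95934) = 0.987

0.987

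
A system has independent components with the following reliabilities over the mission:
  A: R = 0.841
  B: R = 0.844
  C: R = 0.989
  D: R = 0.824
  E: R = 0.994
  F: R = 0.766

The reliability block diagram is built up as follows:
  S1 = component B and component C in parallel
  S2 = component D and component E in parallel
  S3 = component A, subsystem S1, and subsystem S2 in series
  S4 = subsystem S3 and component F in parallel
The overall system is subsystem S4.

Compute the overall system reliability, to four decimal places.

0.9622

Parallel (B and C): 1 − (1 − 0.844000)(1 − 0.989000) = 0.998284
Parallel (D and E): 1 − (1 − 0.824000)(1 − 0.994000) = 0.998944
Series (A, [0.998284], and [0.998944]): 0.841000 × 0.998284 × 0.998944 = 0.838670
Parallel ([0.838670] and F): 1 − (1 − 0.838670)(1 − 0.766000) = 0.9622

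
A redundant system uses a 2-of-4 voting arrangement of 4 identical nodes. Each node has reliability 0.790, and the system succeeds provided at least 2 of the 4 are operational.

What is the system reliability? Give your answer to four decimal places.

0.9688

R = Σ_{i=2}^{4} C(4,i) p^i (1−p)^{4−i} with p = 0.790
C(4,2)·0.790^2·0.210^2 = 0.165137
C(4,3)·0.790^3·0.210^1 = 0.414153
C(4,4)·0.790^4·0.210^0 = 0.389501
Sum = 0.9688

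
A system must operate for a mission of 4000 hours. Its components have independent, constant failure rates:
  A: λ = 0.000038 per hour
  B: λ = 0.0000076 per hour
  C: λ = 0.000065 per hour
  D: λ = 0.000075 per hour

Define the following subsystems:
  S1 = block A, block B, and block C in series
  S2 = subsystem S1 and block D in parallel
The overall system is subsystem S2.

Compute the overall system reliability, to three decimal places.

R(A) = exp(−0.000038 × 4000) = 0.85899
R(B) = exp(−0.0000076 × 4000) = 0.97006
R(C) = exp(−0.000065 × 4000) = 0.77105
R(D) = exp(−0.000075 × 4000) = 0.74082
Series (A, B, and C): 0.85899 × 0.97006 × 0.77105 = 0.64249
Parallel ([0.64249] and D): 1 − (1 − 0.64249)(1 − 0.74082) = 0.907

0.907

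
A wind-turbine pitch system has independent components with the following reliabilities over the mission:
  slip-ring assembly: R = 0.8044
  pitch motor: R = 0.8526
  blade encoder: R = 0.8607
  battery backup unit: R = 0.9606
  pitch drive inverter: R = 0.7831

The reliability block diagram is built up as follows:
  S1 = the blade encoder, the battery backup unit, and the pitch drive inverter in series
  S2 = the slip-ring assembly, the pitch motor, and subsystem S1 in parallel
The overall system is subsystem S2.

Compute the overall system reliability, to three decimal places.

Series (blade encoder, battery backup unit, and pitch drive inverter): 0.86070 × 0.96060 × 0.78310 = 0.64746
Parallel (slip-ring assembly, pitch motor, and [0.64746]): 1 − (1 − 0.80440)(1 − 0.85260)(1 − 0.64746) = 0.990

0.990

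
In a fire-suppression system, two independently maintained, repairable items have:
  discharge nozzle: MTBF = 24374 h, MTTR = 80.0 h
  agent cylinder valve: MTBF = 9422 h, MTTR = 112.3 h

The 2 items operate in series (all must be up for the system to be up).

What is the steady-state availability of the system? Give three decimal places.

0.985

A(discharge nozzle) = MTBF/(MTBF+MTTR) = 24374/(24374+80.0) = 0.996729
A(agent cylinder valve) = MTBF/(MTBF+MTTR) = 9422/(9422+112.3) = 0.988221
Series availability: 0.996729 × 0.988221 = 0.985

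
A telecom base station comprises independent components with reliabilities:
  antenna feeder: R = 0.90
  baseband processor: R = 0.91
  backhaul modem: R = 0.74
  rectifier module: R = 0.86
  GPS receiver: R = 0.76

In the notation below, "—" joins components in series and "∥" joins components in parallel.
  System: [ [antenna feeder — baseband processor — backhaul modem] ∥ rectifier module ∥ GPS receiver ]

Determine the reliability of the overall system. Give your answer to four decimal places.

0.9868

Series (antenna feeder, baseband processor, and backhaul modem): 0.900000 × 0.910000 × 0.740000 = 0.606060
Parallel ([0.606060], rectifier module, and GPS receiver): 1 − (1 − 0.606060)(1 − 0.860000)(1 − 0.760000) = 0.9868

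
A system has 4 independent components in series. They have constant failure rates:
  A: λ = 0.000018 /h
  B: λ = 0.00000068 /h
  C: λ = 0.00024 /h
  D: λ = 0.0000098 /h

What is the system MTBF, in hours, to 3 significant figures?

3720

Series of exponential components: λ_sys = Σ λ_i
λ_sys = 0.000018 + 0.00000068 + 0.00024 + 0.0000098 = 2.6848e-04 /h
MTBF = 1 / λ_sys = 3720 h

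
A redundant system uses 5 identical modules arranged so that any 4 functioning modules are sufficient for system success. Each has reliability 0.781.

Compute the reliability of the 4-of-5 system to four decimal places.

R = Σ_{i=4}^{5} C(5,i) p^i (1−p)^{5−i} with p = 0.781
C(5,4)·0.781^4·0.219^1 = 0.407397
C(5,5)·0.781^5·0.219^0 = 0.290573
Sum = 0.6980

0.6980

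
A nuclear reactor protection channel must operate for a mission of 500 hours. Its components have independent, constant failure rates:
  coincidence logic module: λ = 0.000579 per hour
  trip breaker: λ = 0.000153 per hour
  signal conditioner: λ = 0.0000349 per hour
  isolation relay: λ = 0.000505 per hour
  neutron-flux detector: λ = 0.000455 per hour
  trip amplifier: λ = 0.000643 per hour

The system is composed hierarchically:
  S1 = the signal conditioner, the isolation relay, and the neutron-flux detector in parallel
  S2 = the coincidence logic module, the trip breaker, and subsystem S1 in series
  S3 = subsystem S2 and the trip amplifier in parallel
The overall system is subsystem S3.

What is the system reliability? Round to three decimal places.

R(coincidence logic module) = exp(−0.000579 × 500) = 0.74864
R(trip breaker) = exp(−0.000153 × 500) = 0.92635
R(signal conditioner) = exp(−0.0000349 × 500) = 0.98270
R(isolation relay) = exp(−0.000505 × 500) = 0.77686
R(neutron-flux detector) = exp(−0.000455 × 500) = 0.79652
R(trip amplifier) = exp(−0.000643 × 500) = 0.72506
Parallel (signal conditioner, isolation relay, and neutron-flux detector): 1 − (1 − 0.98270)(1 − 0.77686)(1 − 0.79652) = 0.99921
Series (coincidence logic module, trip breaker, and [0.99921]): 0.74864 × 0.92635 × 0.99921 = 0.69295
Parallel ([0.69295] and trip amplifier): 1 − (1 − 0.69295)(1 − 0.72506) = 0.916

0.916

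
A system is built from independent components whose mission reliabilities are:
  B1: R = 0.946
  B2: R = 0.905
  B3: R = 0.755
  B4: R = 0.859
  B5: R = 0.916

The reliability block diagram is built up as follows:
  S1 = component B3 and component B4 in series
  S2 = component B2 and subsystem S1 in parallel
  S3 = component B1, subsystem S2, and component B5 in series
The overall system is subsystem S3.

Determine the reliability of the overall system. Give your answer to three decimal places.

0.838

Series (B3 and B4): 0.75500 × 0.85900 = 0.64855
Parallel (B2 and [0.64855]): 1 − (1 − 0.90500)(1 − 0.64855) = 0.96661
Series (B1, [0.96661], and B5): 0.94600 × 0.96661 × 0.91600 = 0.838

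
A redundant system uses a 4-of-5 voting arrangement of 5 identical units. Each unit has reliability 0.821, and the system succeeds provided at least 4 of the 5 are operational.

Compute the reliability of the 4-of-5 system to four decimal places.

R = Σ_{i=4}^{5} C(5,i) p^i (1−p)^{5−i} with p = 0.821
C(5,4)·0.821^4·0.179^1 = 0.406626
C(5,5)·0.821^5·0.179^0 = 0.373006
Sum = 0.7796

0.7796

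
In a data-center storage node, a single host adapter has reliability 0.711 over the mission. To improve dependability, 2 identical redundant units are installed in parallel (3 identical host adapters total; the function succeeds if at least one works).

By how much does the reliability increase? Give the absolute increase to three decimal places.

0.265

R_before = 0.711
R_after = 1 − (1 − 0.711)^3 = 0.976
ΔR = 0.976 − 0.711 = 0.265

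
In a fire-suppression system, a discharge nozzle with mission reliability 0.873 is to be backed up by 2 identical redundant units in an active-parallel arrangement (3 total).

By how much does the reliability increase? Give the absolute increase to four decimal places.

R_before = 0.873
R_after = 1 − (1 − 0.873)^3 = 0.9980
ΔR = 0.9980 − 0.873 = 0.1250

0.1250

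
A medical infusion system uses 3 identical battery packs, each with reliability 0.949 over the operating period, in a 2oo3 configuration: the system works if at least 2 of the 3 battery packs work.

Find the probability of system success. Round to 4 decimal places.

0.9925

R = Σ_{i=2}^{3} C(3,i) p^i (1−p)^{3−i} with p = 0.949
C(3,2)·0.949^2·0.051^1 = 0.137792
C(3,3)·0.949^3·0.051^0 = 0.854670
Sum = 0.9925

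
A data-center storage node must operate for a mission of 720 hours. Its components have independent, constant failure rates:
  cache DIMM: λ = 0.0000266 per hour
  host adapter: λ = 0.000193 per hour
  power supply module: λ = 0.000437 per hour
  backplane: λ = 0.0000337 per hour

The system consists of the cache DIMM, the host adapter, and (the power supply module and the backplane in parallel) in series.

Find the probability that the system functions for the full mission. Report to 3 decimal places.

R(cache DIMM) = exp(−0.0000266 × 720) = 0.98103
R(host adapter) = exp(−0.000193 × 720) = 0.87026
R(power supply module) = exp(−0.000437 × 720) = 0.73005
R(backplane) = exp(−0.0000337 × 720) = 0.97603
Parallel (power supply module and backplane): 1 − (1 − 0.73005)(1 − 0.97603) = 0.99353
Series (cache DIMM, host adapter, and [0.99353]): 0.98103 × 0.87026 × 0.99353 = 0.848

0.848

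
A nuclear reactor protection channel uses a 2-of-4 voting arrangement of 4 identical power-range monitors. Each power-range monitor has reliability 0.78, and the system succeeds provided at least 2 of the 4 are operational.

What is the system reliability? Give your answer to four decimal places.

0.9644

R = Σ_{i=2}^{4} C(4,i) p^i (1−p)^{4−i} with p = 0.78
C(4,2)·0.78^2·0.22^2 = 0.176679
C(4,3)·0.78^3·0.22^1 = 0.417606
C(4,4)·0.78^4·0.22^0 = 0.370151
Sum = 0.9644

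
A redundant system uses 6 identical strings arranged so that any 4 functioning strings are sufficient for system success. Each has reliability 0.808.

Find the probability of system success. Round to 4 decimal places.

0.9107

R = Σ_{i=4}^{6} C(6,i) p^i (1−p)^{6−i} with p = 0.808
C(6,4)·0.808^4·0.192^2 = 0.235689
C(6,5)·0.808^5·0.192^1 = 0.396743
C(6,6)·0.808^6·0.192^0 = 0.278271
Sum = 0.9107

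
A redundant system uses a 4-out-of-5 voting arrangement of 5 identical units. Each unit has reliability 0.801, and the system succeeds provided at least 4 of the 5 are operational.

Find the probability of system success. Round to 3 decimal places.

R = Σ_{i=4}^{5} C(5,i) p^i (1−p)^{5−i} with p = 0.801
C(5,4)·0.801^4·0.199^1 = 0.40959
C(5,5)·0.801^5·0.199^0 = 0.32973
Sum = 0.739

0.739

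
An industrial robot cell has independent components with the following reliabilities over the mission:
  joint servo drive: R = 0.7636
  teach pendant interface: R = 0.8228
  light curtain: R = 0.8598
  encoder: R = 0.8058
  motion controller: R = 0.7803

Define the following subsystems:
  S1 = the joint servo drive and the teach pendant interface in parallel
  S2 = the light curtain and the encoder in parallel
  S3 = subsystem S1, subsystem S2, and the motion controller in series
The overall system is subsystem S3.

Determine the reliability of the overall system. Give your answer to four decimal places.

0.7273

Parallel (joint servo drive and teach pendant interface): 1 − (1 − 0.763600)(1 − 0.822800) = 0.958110
Parallel (light curtain and encoder): 1 − (1 − 0.859800)(1 − 0.805800) = 0.972773
Series ([0.958110], [0.972773], and motion controller): 0.958110 × 0.972773 × 0.780300 = 0.7273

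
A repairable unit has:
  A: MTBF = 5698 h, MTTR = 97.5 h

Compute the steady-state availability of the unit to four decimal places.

A(A) = MTBF/(MTBF+MTTR) = 5698/(5698+97.5) = 0.9832

0.9832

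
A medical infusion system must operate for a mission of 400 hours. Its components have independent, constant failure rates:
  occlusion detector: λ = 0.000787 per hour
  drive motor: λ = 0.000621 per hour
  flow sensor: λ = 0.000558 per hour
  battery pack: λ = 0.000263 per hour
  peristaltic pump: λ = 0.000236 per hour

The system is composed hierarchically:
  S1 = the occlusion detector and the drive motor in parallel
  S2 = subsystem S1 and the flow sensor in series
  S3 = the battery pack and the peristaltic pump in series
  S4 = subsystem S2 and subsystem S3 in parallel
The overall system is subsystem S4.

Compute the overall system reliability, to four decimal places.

0.9552

R(occlusion detector) = exp(−0.000787 × 400) = 0.729935
R(drive motor) = exp(−0.000621 × 400) = 0.780048
R(flow sensor) = exp(−0.000558 × 400) = 0.799955
R(battery pack) = exp(−0.000263 × 400) = 0.900144
R(peristaltic pump) = exp(−0.000236 × 400) = 0.909919
Parallel (occlusion detector and drive motor): 1 − (1 − 0.729935)(1 − 0.780048) = 0.940599
Series ([0.940599] and flow sensor): 0.940599 × 0.799955 = 0.752437
Series (battery pack and peristaltic pump): 0.900144 × 0.909919 = 0.819058
Parallel ([0.752437] and [0.819058]): 1 − (1 − 0.752437)(1 − 0.819058) = 0.9552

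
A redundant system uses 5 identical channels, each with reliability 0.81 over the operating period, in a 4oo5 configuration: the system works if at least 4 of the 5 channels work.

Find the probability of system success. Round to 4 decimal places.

R = Σ_{i=4}^{5} C(5,i) p^i (1−p)^{5−i} with p = 0.81
C(5,4)·0.81^4·0.19^1 = 0.408944
C(5,5)·0.81^5·0.19^0 = 0.348678
Sum = 0.7576

0.7576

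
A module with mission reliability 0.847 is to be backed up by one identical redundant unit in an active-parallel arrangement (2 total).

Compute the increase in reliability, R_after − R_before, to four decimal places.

R_before = 0.847
R_after = 1 − (1 − 0.847)^2 = 0.9766
ΔR = 0.9766 − 0.847 = 0.1296

0.1296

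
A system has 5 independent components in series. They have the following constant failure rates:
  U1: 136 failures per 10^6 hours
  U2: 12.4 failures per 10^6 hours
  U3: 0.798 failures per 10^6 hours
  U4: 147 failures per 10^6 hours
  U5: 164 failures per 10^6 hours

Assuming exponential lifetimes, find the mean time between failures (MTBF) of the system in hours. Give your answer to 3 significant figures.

Series of exponential components: λ_sys = Σ λ_i
λ_sys = 0.000136 + 0.0000124 + 0.000000798 + 0.000147 + 0.000164 = 4.6020e-04 /h
MTBF = 1 / λ_sys = 2170 h

2170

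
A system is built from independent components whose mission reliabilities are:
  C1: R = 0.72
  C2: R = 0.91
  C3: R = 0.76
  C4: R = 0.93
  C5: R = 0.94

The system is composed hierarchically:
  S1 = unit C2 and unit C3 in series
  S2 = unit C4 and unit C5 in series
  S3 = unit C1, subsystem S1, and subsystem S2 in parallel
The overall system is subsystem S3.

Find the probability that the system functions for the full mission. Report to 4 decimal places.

0.9891

Series (C2 and C3): 0.910000 × 0.760000 = 0.691600
Series (C4 and C5): 0.930000 × 0.940000 = 0.874200
Parallel (C1, [0.691600], and [0.874200]): 1 − (1 − 0.720000)(1 − 0.691600)(1 − 0.874200) = 0.9891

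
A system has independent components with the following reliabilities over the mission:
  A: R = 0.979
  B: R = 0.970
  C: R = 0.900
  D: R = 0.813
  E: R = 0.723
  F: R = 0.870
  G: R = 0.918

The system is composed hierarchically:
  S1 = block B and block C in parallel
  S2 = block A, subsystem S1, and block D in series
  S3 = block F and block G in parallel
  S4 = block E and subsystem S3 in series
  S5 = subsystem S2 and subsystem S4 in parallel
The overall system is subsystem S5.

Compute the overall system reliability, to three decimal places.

0.941

Parallel (B and C): 1 − (1 − 0.97000)(1 − 0.90000) = 0.99700
Series (A, [0.99700], and D): 0.97900 × 0.99700 × 0.81300 = 0.79354
Parallel (F and G): 1 − (1 − 0.87000)(1 − 0.91800) = 0.98934
Series (E and [0.98934]): 0.72300 × 0.98934 = 0.71529
Parallel ([0.79354] and [0.71529]): 1 − (1 − 0.79354)(1 − 0.71529) = 0.941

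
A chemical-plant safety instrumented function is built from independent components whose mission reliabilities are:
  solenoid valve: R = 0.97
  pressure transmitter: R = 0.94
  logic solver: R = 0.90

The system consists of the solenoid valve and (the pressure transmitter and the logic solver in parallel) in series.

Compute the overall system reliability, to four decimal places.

Parallel (pressure transmitter and logic solver): 1 − (1 − 0.940000)(1 − 0.900000) = 0.994000
Series (solenoid valve and [0.994000]): 0.970000 × 0.994000 = 0.9642

0.9642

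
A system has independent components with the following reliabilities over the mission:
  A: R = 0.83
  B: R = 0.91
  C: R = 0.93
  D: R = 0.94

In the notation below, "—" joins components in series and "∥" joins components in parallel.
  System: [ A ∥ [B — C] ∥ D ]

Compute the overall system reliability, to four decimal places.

Series (B and C): 0.910000 × 0.930000 = 0.846300
Parallel (A, [0.846300], and D): 1 − (1 − 0.830000)(1 − 0.846300)(1 − 0.940000) = 0.9984

0.9984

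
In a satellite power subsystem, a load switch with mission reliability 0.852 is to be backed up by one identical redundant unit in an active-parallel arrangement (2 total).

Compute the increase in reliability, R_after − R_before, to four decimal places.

0.1261

R_before = 0.852
R_after = 1 − (1 − 0.852)^2 = 0.9781
ΔR = 0.9781 − 0.852 = 0.1261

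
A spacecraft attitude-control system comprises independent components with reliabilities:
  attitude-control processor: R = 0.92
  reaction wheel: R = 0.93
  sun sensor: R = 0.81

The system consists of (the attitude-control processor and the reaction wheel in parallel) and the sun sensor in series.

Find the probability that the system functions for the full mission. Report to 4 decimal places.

Parallel (attitude-control processor and reaction wheel): 1 − (1 − 0.920000)(1 − 0.930000) = 0.994400
Series ([0.994400] and sun sensor): 0.994400 × 0.810000 = 0.8055

0.8055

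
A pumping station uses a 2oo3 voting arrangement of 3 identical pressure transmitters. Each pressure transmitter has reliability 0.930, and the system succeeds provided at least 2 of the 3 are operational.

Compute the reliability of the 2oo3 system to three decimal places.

R = Σ_{i=2}^{3} C(3,i) p^i (1−p)^{3−i} with p = 0.930
C(3,2)·0.930^2·0.070^1 = 0.18163
C(3,3)·0.930^3·0.070^0 = 0.80436
Sum = 0.986

0.986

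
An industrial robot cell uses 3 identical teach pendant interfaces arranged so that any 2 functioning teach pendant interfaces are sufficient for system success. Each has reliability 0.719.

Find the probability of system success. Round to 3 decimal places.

0.807

R = Σ_{i=2}^{3} C(3,i) p^i (1−p)^{3−i} with p = 0.719
C(3,2)·0.719^2·0.281^1 = 0.43580
C(3,3)·0.719^3·0.281^0 = 0.37169
Sum = 0.807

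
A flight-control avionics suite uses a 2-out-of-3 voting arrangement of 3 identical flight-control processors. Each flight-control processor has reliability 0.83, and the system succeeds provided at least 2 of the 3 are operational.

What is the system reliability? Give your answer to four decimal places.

0.9231

R = Σ_{i=2}^{3} C(3,i) p^i (1−p)^{3−i} with p = 0.83
C(3,2)·0.83^2·0.17^1 = 0.351339
C(3,3)·0.83^3·0.17^0 = 0.571787
Sum = 0.9231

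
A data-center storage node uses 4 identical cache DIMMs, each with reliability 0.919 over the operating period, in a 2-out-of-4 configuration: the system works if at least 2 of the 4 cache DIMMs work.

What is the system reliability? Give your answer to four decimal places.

R = Σ_{i=2}^{4} C(4,i) p^i (1−p)^{4−i} with p = 0.919
C(4,2)·0.919^2·0.081^2 = 0.033247
C(4,3)·0.919^3·0.081^1 = 0.251473
C(4,4)·0.919^4·0.081^0 = 0.713283
Sum = 0.9980

0.9980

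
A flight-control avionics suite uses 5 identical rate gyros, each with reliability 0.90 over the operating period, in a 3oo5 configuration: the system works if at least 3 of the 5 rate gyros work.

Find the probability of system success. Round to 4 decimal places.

0.9914

R = Σ_{i=3}^{5} C(5,i) p^i (1−p)^{5−i} with p = 0.90
C(5,3)·0.90^3·0.10^2 = 0.072900
C(5,4)·0.90^4·0.10^1 = 0.328050
C(5,5)·0.90^5·0.10^0 = 0.590490
Sum = 0.9914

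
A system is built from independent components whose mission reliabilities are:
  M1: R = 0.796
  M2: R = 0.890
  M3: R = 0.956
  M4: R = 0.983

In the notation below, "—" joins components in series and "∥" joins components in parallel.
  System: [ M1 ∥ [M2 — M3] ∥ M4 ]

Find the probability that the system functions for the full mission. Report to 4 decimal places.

Series (M2 and M3): 0.890000 × 0.956000 = 0.850840
Parallel (M1, [0.850840], and M4): 1 − (1 − 0.796000)(1 − 0.850840)(1 − 0.983000) = 0.9995

0.9995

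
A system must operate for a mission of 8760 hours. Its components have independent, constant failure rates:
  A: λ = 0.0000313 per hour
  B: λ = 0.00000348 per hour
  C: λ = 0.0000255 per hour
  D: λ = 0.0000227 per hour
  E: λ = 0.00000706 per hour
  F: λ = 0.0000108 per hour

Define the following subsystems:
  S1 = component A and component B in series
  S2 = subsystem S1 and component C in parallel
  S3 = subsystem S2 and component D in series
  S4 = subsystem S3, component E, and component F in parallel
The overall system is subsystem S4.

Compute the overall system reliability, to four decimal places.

R(A) = exp(−0.0000313 × 8760) = 0.760189
R(B) = exp(−0.00000348 × 8760) = 0.969975
R(C) = exp(−0.0000255 × 8760) = 0.799811
R(D) = exp(−0.0000227 × 8760) = 0.819671
R(E) = exp(−0.00000706 × 8760) = 0.940028
R(F) = exp(−0.0000108 × 8760) = 0.909729
Series (A and B): 0.760189 × 0.969975 = 0.737364
Parallel ([0.737364] and C): 1 − (1 − 0.737364)(1 − 0.799811) = 0.947423
Series ([0.947423] and D): 0.947423 × 0.819671 = 0.776575
Parallel ([0.776575], E, and F): 1 − (1 − 0.776575)(1 − 0.940028)(1 − 0.909729) = 0.9988

0.9988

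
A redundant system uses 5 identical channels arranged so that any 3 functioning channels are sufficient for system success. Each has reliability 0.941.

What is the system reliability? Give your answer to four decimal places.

R = Σ_{i=3}^{5} C(5,i) p^i (1−p)^{5−i} with p = 0.941
C(5,3)·0.941^3·0.059^2 = 0.029005
C(5,4)·0.941^4·0.059^1 = 0.231303
C(5,5)·0.941^5·0.059^0 = 0.737816
Sum = 0.9981

0.9981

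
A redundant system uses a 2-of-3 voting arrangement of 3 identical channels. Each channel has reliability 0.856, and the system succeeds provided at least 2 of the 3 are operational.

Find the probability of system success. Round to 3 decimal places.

R = Σ_{i=2}^{3} C(3,i) p^i (1−p)^{3−i} with p = 0.856
C(3,2)·0.856^2·0.144^1 = 0.31654
C(3,3)·0.856^3·0.144^0 = 0.62722
Sum = 0.944

0.944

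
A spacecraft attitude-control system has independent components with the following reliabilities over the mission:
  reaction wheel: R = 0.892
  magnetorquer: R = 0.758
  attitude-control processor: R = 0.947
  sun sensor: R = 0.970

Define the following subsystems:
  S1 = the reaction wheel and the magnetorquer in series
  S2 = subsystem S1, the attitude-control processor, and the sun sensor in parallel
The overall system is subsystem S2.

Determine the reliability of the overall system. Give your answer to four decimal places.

Series (reaction wheel and magnetorquer): 0.892000 × 0.758000 = 0.676136
Parallel ([0.676136], attitude-control processor, and sun sensor): 1 − (1 − 0.676136)(1 − 0.947000)(1 − 0.970000) = 0.9995

0.9995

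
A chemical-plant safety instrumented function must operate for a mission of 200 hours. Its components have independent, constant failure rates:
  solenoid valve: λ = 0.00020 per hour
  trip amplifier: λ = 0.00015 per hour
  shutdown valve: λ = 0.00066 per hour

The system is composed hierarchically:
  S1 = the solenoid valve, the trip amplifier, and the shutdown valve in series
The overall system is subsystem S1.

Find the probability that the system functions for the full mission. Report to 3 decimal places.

0.817

R(solenoid valve) = exp(−0.00020 × 200) = 0.96079
R(trip amplifier) = exp(−0.00015 × 200) = 0.97045
R(shutdown valve) = exp(−0.00066 × 200) = 0.87634
Series (solenoid valve, trip amplifier, and shutdown valve): 0.96079 × 0.97045 × 0.87634 = 0.817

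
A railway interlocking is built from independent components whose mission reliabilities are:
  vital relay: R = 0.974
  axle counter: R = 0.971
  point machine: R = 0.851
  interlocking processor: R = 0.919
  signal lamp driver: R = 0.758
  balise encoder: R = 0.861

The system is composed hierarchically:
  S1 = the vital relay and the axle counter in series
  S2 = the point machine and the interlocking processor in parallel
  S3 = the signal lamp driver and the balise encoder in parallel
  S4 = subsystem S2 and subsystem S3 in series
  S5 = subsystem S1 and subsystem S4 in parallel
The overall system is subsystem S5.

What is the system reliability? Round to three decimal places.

0.998

Series (vital relay and axle counter): 0.97400 × 0.97100 = 0.94575
Parallel (point machine and interlocking processor): 1 − (1 − 0.85100)(1 − 0.91900) = 0.98793
Parallel (signal lamp driver and balise encoder): 1 − (1 − 0.75800)(1 − 0.86100) = 0.96636
Series ([0.98793] and [0.96636]): 0.98793 × 0.96636 = 0.95470
Parallel ([0.94575] and [0.95470]): 1 − (1 − 0.94575)(1 − 0.95470) = 0.998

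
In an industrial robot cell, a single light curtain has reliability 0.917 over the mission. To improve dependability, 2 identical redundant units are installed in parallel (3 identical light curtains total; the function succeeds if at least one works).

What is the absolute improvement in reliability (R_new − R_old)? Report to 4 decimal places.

0.0824

R_before = 0.917
R_after = 1 − (1 − 0.917)^3 = 0.9994
ΔR = 0.9994 − 0.917 = 0.0824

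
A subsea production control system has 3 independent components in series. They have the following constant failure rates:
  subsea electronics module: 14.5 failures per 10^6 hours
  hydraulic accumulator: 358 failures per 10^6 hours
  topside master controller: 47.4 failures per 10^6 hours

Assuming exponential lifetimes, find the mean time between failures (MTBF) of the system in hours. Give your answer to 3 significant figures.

2380

Series of exponential components: λ_sys = Σ λ_i
λ_sys = 0.0000145 + 0.000358 + 0.0000474 = 4.1990e-04 /h
MTBF = 1 / λ_sys = 2380 h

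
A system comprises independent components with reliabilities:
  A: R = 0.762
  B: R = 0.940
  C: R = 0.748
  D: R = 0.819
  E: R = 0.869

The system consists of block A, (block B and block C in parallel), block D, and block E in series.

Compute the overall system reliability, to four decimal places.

Parallel (B and C): 1 − (1 − 0.940000)(1 − 0.748000) = 0.984880
Series (A, [0.984880], D, and E): 0.762000 × 0.984880 × 0.819000 × 0.869000 = 0.5341

0.5341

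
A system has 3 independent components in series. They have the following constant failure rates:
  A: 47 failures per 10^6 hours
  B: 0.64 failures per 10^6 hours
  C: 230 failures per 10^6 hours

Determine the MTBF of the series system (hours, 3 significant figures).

Series of exponential components: λ_sys = Σ λ_i
λ_sys = 0.000047 + 0.00000064 + 0.00023 = 2.7764e-04 /h
MTBF = 1 / λ_sys = 3600 h

3600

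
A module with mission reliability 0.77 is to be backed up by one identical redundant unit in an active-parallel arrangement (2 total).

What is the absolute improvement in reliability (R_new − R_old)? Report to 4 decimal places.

R_before = 0.77
R_after = 1 − (1 − 0.77)^2 = 0.9471
ΔR = 0.9471 − 0.77 = 0.1771

0.1771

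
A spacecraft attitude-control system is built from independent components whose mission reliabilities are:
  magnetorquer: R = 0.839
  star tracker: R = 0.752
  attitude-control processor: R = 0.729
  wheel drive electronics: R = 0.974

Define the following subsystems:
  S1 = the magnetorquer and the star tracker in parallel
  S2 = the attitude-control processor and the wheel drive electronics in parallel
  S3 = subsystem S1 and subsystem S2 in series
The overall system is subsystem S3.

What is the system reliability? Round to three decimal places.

Parallel (magnetorquer and star tracker): 1 − (1 − 0.83900)(1 − 0.75200) = 0.96007
Parallel (attitude-control processor and wheel drive electronics): 1 − (1 − 0.72900)(1 − 0.97400) = 0.99295
Series ([0.96007] and [0.99295]): 0.96007 × 0.99295 = 0.953

0.953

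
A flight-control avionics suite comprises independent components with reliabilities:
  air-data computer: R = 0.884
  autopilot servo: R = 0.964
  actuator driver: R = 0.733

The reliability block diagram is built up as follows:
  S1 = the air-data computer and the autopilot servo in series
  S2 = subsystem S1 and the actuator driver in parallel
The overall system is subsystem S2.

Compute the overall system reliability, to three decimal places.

0.961

Series (air-data computer and autopilot servo): 0.88400 × 0.96400 = 0.85218
Parallel ([0.85218] and actuator driver): 1 − (1 − 0.85218)(1 − 0.73300) = 0.961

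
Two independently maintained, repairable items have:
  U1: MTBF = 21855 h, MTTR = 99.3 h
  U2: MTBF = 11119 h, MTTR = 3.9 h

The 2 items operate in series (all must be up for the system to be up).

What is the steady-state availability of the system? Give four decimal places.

0.9951

A(U1) = MTBF/(MTBF+MTTR) = 21855/(21855+99.3) = 0.995477
A(U2) = MTBF/(MTBF+MTTR) = 11119/(11119+3.9) = 0.999649
Series availability: 0.995477 × 0.999649 = 0.9951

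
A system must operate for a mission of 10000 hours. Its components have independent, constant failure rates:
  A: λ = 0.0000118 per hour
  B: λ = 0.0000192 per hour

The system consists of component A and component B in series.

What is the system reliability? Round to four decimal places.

R(A) = exp(−0.0000118 × 10000) = 0.888696
R(B) = exp(−0.0000192 × 10000) = 0.825307
Series (A and B): 0.888696 × 0.825307 = 0.7334

0.7334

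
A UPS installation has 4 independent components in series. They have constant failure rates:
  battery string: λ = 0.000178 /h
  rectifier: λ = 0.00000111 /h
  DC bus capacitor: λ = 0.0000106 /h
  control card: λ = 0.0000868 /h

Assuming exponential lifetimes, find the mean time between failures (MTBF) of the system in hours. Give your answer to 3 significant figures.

Series of exponential components: λ_sys = Σ λ_i
λ_sys = 0.000178 + 0.00000111 + 0.0000106 + 0.0000868 = 2.7651e-04 /h
MTBF = 1 / λ_sys = 3620 h

3620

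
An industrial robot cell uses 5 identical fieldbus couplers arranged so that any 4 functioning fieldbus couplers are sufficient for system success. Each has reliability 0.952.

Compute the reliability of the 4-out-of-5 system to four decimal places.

R = Σ_{i=4}^{5} C(5,i) p^i (1−p)^{5−i} with p = 0.952
C(5,4)·0.952^4·0.048^1 = 0.197133
C(5,5)·0.952^5·0.048^0 = 0.781960
Sum = 0.9791

0.9791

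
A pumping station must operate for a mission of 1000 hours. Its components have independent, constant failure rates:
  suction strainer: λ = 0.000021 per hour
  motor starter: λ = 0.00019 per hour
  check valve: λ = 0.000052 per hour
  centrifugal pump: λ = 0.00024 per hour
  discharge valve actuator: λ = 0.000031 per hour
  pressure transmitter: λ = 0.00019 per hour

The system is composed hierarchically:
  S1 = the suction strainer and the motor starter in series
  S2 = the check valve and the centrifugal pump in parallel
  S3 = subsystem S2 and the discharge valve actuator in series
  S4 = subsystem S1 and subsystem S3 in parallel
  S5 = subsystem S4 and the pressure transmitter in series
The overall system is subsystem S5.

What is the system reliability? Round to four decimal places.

R(suction strainer) = exp(−0.000021 × 1000) = 0.979219
R(motor starter) = exp(−0.00019 × 1000) = 0.826959
R(check valve) = exp(−0.000052 × 1000) = 0.949329
R(centrifugal pump) = exp(−0.00024 × 1000) = 0.786628
R(discharge valve actuator) = exp(−0.000031 × 1000) = 0.969476
R(pressure transmitter) = exp(−0.00019 × 1000) = 0.826959
Series (suction strainer and motor starter): 0.979219 × 0.826959 = 0.809774
Parallel (check valve and centrifugal pump): 1 − (1 − 0.949329)(1 − 0.786628) = 0.989188
Series ([0.989188] and discharge valve actuator): 0.989188 × 0.969476 = 0.958994
Parallel ([0.809774] and [0.958994]): 1 − (1 − 0.809774)(1 − 0.958994) = 0.992200
Series ([0.992200] and pressure transmitter): 0.992200 × 0.826959 = 0.8205

0.8205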